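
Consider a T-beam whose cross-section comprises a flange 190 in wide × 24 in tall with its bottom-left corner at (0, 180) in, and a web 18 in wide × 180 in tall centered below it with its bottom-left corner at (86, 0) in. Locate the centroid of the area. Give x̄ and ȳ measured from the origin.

Part | A | x̄ᵢ | ȳᵢ | A·x̄ᵢ | A·ȳᵢ
web | 3240.00 | 95.00 | 90.00 | 307800.00 | 291600.00
flange | 4560.00 | 95.00 | 192.00 | 433200.00 | 875520.00
Σ | 7800.00 |  |  | 741000.00 | 1167120.00
x̄ = 741000.00 / 7800.00 = 95.00 in
ȳ = 1167120.00 / 7800.00 = 149.63 in

x̄ = 95.00 in, ȳ = 149.63 in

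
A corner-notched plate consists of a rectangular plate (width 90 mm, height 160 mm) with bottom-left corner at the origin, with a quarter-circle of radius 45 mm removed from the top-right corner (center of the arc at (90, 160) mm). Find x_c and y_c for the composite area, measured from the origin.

plate: A = 90 × 160 = 14400.00, centroid at (45.00, 80.00).
removed quarter-circle: A = −¼π·45² = -1590.43, centroid at (70.90, 140.90).
ΣA = 12809.57 mm², ΣAx_c = 535236.18 mm³, ΣAy_c = 927906.00 mm³.
x_c = 535236.18/12809.57 = 41.78 mm; y_c = 927906.00/12809.57 = 72.44 mm.

x_c = 41.78 mm, y_c = 72.44 mm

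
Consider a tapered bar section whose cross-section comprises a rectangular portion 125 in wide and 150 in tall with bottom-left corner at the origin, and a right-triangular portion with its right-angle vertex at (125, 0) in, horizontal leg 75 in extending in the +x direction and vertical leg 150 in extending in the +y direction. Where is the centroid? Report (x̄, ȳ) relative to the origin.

x̄ = 82.69 in, ȳ = 69.23 in

Part | A | x̄ᵢ | ȳᵢ | A·x̄ᵢ | A·ȳᵢ
rectangular portion | 18750.00 | 62.50 | 75.00 | 1171875.00 | 1406250.00
triangular portion | 5625.00 | 150.00 | 50.00 | 843750.00 | 281250.00
Σ | 24375.00 |  |  | 2015625.00 | 1687500.00
x̄ = 2015625.00 / 24375.00 = 82.69 in
ȳ = 1687500.00 / 24375.00 = 69.23 in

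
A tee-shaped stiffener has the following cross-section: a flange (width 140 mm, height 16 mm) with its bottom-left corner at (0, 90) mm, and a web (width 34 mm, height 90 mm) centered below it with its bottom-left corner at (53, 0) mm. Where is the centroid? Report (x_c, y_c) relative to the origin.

Part | A | x̄ᵢ | ȳᵢ | A·x̄ᵢ | A·ȳᵢ
web | 3060.00 | 70.00 | 45.00 | 214200.00 | 137700.00
flange | 2240.00 | 70.00 | 98.00 | 156800.00 | 219520.00
Σ | 5300.00 |  |  | 371000.00 | 357220.00
x_c = 371000.00 / 5300.00 = 70.00 mm
y_c = 357220.00 / 5300.00 = 67.40 mm

x_c = 70.00 mm, y_c = 67.40 mm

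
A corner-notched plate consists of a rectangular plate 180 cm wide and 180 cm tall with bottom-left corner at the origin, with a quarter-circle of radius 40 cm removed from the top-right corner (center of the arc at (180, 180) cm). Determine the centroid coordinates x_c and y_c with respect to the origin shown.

Part | A | x̄ᵢ | ȳᵢ | A·x̄ᵢ | A·ȳᵢ
plate | 32400.00 | 90.00 | 90.00 | 2916000.00 | 2916000.00
removed quarter-circle | -1256.64 | 163.02 | 163.02 | -204861.34 | -204861.34
Σ | 31143.36 |  |  | 2711138.66 | 2711138.66
x_c = 2711138.66 / 31143.36 = 87.05 cm
y_c = 2711138.66 / 31143.36 = 87.05 cm

x_c = 87.05 cm, y_c = 87.05 cm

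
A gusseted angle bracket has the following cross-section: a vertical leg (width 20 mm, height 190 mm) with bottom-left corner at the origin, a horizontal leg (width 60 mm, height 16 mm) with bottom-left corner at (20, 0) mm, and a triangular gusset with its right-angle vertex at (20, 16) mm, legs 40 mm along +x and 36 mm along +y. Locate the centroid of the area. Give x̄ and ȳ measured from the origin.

x̄ = 20.07 mm, ȳ = 70.96 mm

Part | A | x̄ᵢ | ȳᵢ | A·x̄ᵢ | A·ȳᵢ
vertical leg | 3800.00 | 10.00 | 95.00 | 38000.00 | 361000.00
horizontal leg | 960.00 | 50.00 | 8.00 | 48000.00 | 7680.00
gusset | 720.00 | 33.33 | 28.00 | 24000.00 | 20160.00
Σ | 5480.00 |  |  | 110000.00 | 388840.00
x̄ = 110000.00 / 5480.00 = 20.07 mm
ȳ = 388840.00 / 5480.00 = 70.96 mm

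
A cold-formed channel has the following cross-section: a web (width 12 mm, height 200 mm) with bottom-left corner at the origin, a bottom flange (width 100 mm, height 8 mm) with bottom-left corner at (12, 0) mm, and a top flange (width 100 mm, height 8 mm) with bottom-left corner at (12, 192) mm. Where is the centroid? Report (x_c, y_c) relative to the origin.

web: A = 12 × 200 = 2400.00, centroid at (6.00, 100.00).
bottom flange: A = 100 × 8 = 800.00, centroid at (62.00, 4.00).
top flange: A = 100 × 8 = 800.00, centroid at (62.00, 196.00).
ΣA = 4000.00 mm²
ΣAx_c = (2400.00)(6.00) + (800.00)(62.00) + (800.00)(62.00) = 113600.00 mm³
ΣAy_c = (2400.00)(100.00) + (800.00)(4.00) + (800.00)(196.00) = 400000.00 mm³
x_c = 113600.00 / 4000.00 = 28.40 mm
y_c = 400000.00 / 4000.00 = 100.00 mm

x_c = 28.40 mm, y_c = 100.00 mm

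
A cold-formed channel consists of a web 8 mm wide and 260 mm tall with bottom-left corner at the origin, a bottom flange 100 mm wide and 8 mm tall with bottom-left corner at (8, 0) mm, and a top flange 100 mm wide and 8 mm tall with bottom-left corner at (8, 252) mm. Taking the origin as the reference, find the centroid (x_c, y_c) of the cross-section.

x_c = 27.48 mm, y_c = 130.00 mm

web: A = 8 × 260 = 2080.00, centroid at (4.00, 130.00).
bottom flange: A = 100 × 8 = 800.00, centroid at (58.00, 4.00).
top flange: A = 100 × 8 = 800.00, centroid at (58.00, 256.00).
ΣA = 3680.00 mm², ΣAx_c = 101120.00 mm³, ΣAy_c = 478400.00 mm³.
x_c = 101120.00/3680.00 = 27.48 mm; y_c = 478400.00/3680.00 = 130.00 mm.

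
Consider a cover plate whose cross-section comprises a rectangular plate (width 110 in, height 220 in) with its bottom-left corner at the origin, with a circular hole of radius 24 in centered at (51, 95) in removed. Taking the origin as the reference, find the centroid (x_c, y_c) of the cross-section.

plate: A = 110 × 220 = 24200.00, centroid at (55.00, 110.00).
hole: A = −π·24² = -1809.56, centroid at (51.00, 95.00).
ΣA = 22390.44 in², ΣAx_c = 1238712.57 in³, ΣAy_c = 2490092.05 in³.
x_c = 1238712.57/22390.44 = 55.32 in; y_c = 2490092.05/22390.44 = 111.21 in.

x_c = 55.32 in, y_c = 111.21 in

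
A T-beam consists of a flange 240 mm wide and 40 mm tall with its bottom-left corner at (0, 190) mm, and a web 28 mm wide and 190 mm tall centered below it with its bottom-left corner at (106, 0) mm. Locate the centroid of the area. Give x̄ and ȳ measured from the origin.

x̄ = 120.00 mm, ȳ = 168.99 mm

web: A = 28 × 190 = 5320.00, centroid at (120.00, 95.00).
flange: A = 240 × 40 = 9600.00, centroid at (120.00, 210.00).
ΣA = 14920.00 mm², ΣAx̄ = 1790400.00 mm³, ΣAȳ = 2521400.00 mm³.
x̄ = 1790400.00/14920.00 = 120.00 mm; ȳ = 2521400.00/14920.00 = 168.99 mm.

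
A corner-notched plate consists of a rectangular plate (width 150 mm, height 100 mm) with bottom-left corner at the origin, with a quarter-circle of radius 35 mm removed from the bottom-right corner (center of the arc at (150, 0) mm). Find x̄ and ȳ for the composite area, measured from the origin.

x̄ = 70.88 mm, ȳ = 52.41 mm

plate: A = 150 × 100 = 15000.00, centroid at (75.00, 50.00).
removed quarter-circle: A = −¼π·35² = -962.11, centroid at (135.15, 14.85).
ΣA = 14037.89 mm²
ΣAx̄ = (15000.00)(75.00) + (-962.11)(135.15) = 994974.75 mm³
ΣAȳ = (15000.00)(50.00) + (-962.11)(14.85) = 735708.33 mm³
x̄ = 994974.75 / 14037.89 = 70.88 mm
ȳ = 735708.33 / 14037.89 = 52.41 mm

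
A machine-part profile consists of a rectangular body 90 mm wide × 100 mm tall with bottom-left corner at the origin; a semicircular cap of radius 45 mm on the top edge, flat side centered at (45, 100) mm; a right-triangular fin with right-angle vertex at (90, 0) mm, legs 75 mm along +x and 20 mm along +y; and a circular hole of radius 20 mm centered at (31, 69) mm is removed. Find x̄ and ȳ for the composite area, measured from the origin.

rectangular body: A = 90 × 100 = 9000.00, centroid at (45.00, 50.00).
semicircular top: A = ½π·45² = 3180.86, centroid at (45.00, 119.10).
triangular fin: A = ½·75·20 = 750.00, centroid at (115.00, 6.67).
hole: A = −π·20² = -1256.64, centroid at (31.00, 69.00).
ΣA = 11674.23 mm², ΣAx̄ = 595433.07 mm³, ΣAȳ = 747128.30 mm³.
x̄ = 595433.07/11674.23 = 51.00 mm; ȳ = 747128.30/11674.23 = 64.00 mm.

x̄ = 51.00 mm, ȳ = 64.00 mm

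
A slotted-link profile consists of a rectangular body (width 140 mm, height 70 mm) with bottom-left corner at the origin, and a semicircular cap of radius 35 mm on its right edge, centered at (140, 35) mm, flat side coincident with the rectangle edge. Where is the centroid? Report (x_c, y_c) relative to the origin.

x_c = 83.93 mm, y_c = 35.00 mm

rectangular body: A = 140 × 70 = 9800.00, centroid at (70.00, 35.00).
semicircular end: A = ½π·35² = 1924.23, centroid at (154.85, 35.00).
ΣA = 11724.23 mm², ΣAx_c = 983974.90 mm³, ΣAy_c = 410347.89 mm³.
x_c = 983974.90/11724.23 = 83.93 mm; y_c = 410347.89/11724.23 = 35.00 mm.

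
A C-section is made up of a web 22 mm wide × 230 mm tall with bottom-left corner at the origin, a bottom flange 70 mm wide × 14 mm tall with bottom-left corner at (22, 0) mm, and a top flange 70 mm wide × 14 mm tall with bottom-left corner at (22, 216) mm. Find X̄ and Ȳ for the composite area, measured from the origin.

Part | A | x̄ᵢ | ȳᵢ | A·x̄ᵢ | A·ȳᵢ
web | 5060.00 | 11.00 | 115.00 | 55660.00 | 581900.00
bottom flange | 980.00 | 57.00 | 7.00 | 55860.00 | 6860.00
top flange | 980.00 | 57.00 | 223.00 | 55860.00 | 218540.00
Σ | 7020.00 |  |  | 167380.00 | 807300.00
X̄ = 167380.00 / 7020.00 = 23.84 mm
Ȳ = 807300.00 / 7020.00 = 115.00 mm

X̄ = 23.84 mm, Ȳ = 115.00 mm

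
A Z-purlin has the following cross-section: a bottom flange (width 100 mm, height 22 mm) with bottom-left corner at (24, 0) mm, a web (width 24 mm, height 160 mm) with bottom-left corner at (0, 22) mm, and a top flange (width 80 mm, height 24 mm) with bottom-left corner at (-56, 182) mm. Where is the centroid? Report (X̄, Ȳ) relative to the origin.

bottom flange: A = 100 × 22 = 2200.00, centroid at (74.00, 11.00).
web: A = 24 × 160 = 3840.00, centroid at (12.00, 102.00).
top flange: A = 80 × 24 = 1920.00, centroid at (-16.00, 194.00).
ΣA = 7960.00 mm²
ΣAX̄ = (2200.00)(74.00) + (3840.00)(12.00) + (1920.00)(-16.00) = 178160.00 mm³
ΣAȲ = (2200.00)(11.00) + (3840.00)(102.00) + (1920.00)(194.00) = 788360.00 mm³
X̄ = 178160.00 / 7960.00 = 22.38 mm
Ȳ = 788360.00 / 7960.00 = 99.04 mm

X̄ = 22.38 mm, Ȳ = 99.04 mm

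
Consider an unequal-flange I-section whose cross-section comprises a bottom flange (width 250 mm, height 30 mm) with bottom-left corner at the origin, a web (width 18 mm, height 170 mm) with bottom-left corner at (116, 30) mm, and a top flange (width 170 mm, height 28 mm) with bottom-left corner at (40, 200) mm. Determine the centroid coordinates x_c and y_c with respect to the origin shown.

bottom flange: A = 250 × 30 = 7500.00, centroid at (125.00, 15.00).
web: A = 18 × 170 = 3060.00, centroid at (125.00, 115.00).
top flange: A = 170 × 28 = 4760.00, centroid at (125.00, 214.00).
ΣA = 15320.00 mm²
ΣAx_c = (7500.00)(125.00) + (3060.00)(125.00) + (4760.00)(125.00) = 1915000.00 mm³
ΣAy_c = (7500.00)(15.00) + (3060.00)(115.00) + (4760.00)(214.00) = 1483040.00 mm³
x_c = 1915000.00 / 15320.00 = 125.00 mm
y_c = 1483040.00 / 15320.00 = 96.80 mm

x_c = 125.00 mm, y_c = 96.80 mm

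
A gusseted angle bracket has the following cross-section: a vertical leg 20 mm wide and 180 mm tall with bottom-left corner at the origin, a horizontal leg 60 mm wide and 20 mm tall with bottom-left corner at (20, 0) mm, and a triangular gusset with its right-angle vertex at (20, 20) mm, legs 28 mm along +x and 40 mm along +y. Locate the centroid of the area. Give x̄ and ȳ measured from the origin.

vertical leg: A = 20 × 180 = 3600.00, centroid at (10.00, 90.00).
horizontal leg: A = 60 × 20 = 1200.00, centroid at (50.00, 10.00).
gusset: A = ½·28·40 = 560.00, centroid at (29.33, 33.33).
ΣA = 5360.00 mm²
ΣAx̄ = (3600.00)(10.00) + (1200.00)(50.00) + (560.00)(29.33) = 112426.67 mm³
ΣAȳ = (3600.00)(90.00) + (1200.00)(10.00) + (560.00)(33.33) = 354666.67 mm³
x̄ = 112426.67 / 5360.00 = 20.98 mm
ȳ = 354666.67 / 5360.00 = 66.17 mm

x̄ = 20.98 mm, ȳ = 66.17 mm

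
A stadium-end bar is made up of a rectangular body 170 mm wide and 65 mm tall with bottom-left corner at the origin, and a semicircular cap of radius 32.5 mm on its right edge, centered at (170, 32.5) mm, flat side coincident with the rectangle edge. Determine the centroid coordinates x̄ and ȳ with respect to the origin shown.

Part | A | x̄ᵢ | ȳᵢ | A·x̄ᵢ | A·ȳᵢ
rectangular body | 11050.00 | 85.00 | 32.50 | 939250.00 | 359125.00
semicircular end | 1659.15 | 183.79 | 32.50 | 304941.53 | 53922.49
Σ | 12709.15 |  |  | 1244191.53 | 413047.49
x̄ = 1244191.53 / 12709.15 = 97.90 mm
ȳ = 413047.49 / 12709.15 = 32.50 mm

x̄ = 97.90 mm, ȳ = 32.50 mm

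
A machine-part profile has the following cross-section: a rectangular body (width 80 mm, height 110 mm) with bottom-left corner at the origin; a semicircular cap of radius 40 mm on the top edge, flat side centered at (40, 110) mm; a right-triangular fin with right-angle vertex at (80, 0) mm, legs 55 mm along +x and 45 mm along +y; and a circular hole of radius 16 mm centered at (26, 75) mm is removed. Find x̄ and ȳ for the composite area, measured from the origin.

rectangular body: A = 80 × 110 = 8800.00, centroid at (40.00, 55.00).
semicircular top: A = ½π·40² = 2513.27, centroid at (40.00, 126.98).
triangular fin: A = ½·55·45 = 1237.50, centroid at (98.33, 15.00).
hole: A = −π·16² = -804.25, centroid at (26.00, 75.00).
ΣA = 11746.53 mm²
ΣAx̄ = (8800.00)(40.00) + (2513.27)(40.00) + (1237.50)(98.33) + (-804.25)(26.00) = 553308.02 mm³
ΣAȳ = (8800.00)(55.00) + (2513.27)(126.98) + (1237.50)(15.00) + (-804.25)(75.00) = 761370.74 mm³
x̄ = 553308.02 / 11746.53 = 47.10 mm
ȳ = 761370.74 / 11746.53 = 64.82 mm

x̄ = 47.10 mm, ȳ = 64.82 mm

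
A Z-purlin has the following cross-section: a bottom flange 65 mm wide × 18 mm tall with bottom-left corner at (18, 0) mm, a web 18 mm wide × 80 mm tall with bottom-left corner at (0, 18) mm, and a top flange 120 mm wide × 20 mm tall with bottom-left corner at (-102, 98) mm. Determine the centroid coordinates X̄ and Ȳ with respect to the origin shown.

X̄ = -5.74 mm, Ȳ = 70.51 mm

Part | A | x̄ᵢ | ȳᵢ | A·x̄ᵢ | A·ȳᵢ
bottom flange | 1170.00 | 50.50 | 9.00 | 59085.00 | 10530.00
web | 1440.00 | 9.00 | 58.00 | 12960.00 | 83520.00
top flange | 2400.00 | -42.00 | 108.00 | -100800.00 | 259200.00
Σ | 5010.00 |  |  | -28755.00 | 353250.00
X̄ = -28755.00 / 5010.00 = -5.74 mm
Ȳ = 353250.00 / 5010.00 = 70.51 mm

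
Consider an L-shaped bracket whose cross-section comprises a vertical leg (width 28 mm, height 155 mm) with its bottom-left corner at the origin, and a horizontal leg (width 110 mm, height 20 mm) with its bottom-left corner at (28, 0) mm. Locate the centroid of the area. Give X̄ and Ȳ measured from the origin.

X̄ = 37.21 mm, Ȳ = 54.79 mm

Part | A | x̄ᵢ | ȳᵢ | A·x̄ᵢ | A·ȳᵢ
vertical leg | 4340.00 | 14.00 | 77.50 | 60760.00 | 336350.00
horizontal leg | 2200.00 | 83.00 | 10.00 | 182600.00 | 22000.00
Σ | 6540.00 |  |  | 243360.00 | 358350.00
X̄ = 243360.00 / 6540.00 = 37.21 mm
Ȳ = 358350.00 / 6540.00 = 54.79 mm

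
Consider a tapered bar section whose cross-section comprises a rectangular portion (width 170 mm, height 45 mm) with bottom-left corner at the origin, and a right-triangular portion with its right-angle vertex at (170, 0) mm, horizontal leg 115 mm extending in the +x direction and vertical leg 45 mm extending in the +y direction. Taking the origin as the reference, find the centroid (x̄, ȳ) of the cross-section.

rectangular portion: A = 170 × 45 = 7650.00, centroid at (85.00, 22.50).
triangular portion: A = ½·115·45 = 2587.50, centroid at (208.33, 15.00).
ΣA = 10237.50 mm²
ΣAx̄ = (7650.00)(85.00) + (2587.50)(208.33) = 1189312.50 mm³
ΣAȳ = (7650.00)(22.50) + (2587.50)(15.00) = 210937.50 mm³
x̄ = 1189312.50 / 10237.50 = 116.17 mm
ȳ = 210937.50 / 10237.50 = 20.60 mm

x̄ = 116.17 mm, ȳ = 20.60 mm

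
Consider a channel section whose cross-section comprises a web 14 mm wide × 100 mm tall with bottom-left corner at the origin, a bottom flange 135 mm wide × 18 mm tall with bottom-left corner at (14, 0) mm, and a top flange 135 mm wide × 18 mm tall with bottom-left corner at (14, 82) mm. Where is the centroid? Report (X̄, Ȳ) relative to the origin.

X̄ = 64.84 mm, Ȳ = 50.00 mm

web: A = 14 × 100 = 1400.00, centroid at (7.00, 50.00).
bottom flange: A = 135 × 18 = 2430.00, centroid at (81.50, 9.00).
top flange: A = 135 × 18 = 2430.00, centroid at (81.50, 91.00).
ΣA = 6260.00 mm², ΣAX̄ = 405890.00 mm³, ΣAȲ = 313000.00 mm³.
X̄ = 405890.00/6260.00 = 64.84 mm; Ȳ = 313000.00/6260.00 = 50.00 mm.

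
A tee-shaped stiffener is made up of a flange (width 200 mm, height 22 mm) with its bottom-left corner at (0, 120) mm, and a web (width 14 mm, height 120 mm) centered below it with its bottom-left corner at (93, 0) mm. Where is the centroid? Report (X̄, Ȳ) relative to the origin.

X̄ = 100.00 mm, Ȳ = 111.38 mm

Part | A | x̄ᵢ | ȳᵢ | A·x̄ᵢ | A·ȳᵢ
web | 1680.00 | 100.00 | 60.00 | 168000.00 | 100800.00
flange | 4400.00 | 100.00 | 131.00 | 440000.00 | 576400.00
Σ | 6080.00 |  |  | 608000.00 | 677200.00
X̄ = 608000.00 / 6080.00 = 100.00 mm
Ȳ = 677200.00 / 6080.00 = 111.38 mm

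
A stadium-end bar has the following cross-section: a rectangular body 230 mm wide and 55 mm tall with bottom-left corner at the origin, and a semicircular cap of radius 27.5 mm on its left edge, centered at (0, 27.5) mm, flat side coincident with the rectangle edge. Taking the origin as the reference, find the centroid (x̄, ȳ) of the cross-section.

x̄ = 104.13 mm, ȳ = 27.50 mm

Part | A | x̄ᵢ | ȳᵢ | A·x̄ᵢ | A·ȳᵢ
rectangular body | 12650.00 | 115.00 | 27.50 | 1454750.00 | 347875.00
semicircular end | 1187.91 | -11.67 | 27.50 | -13864.58 | 32667.65
Σ | 13837.91 |  |  | 1440885.42 | 380542.65
x̄ = 1440885.42 / 13837.91 = 104.13 mm
ȳ = 380542.65 / 13837.91 = 27.50 mm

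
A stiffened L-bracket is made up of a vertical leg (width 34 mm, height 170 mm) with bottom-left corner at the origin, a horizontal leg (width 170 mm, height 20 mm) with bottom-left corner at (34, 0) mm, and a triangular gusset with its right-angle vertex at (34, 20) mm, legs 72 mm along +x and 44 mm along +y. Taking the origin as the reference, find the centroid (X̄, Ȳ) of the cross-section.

vertical leg: A = 34 × 170 = 5780.00, centroid at (17.00, 85.00).
horizontal leg: A = 170 × 20 = 3400.00, centroid at (119.00, 10.00).
gusset: A = ½·72·44 = 1584.00, centroid at (58.00, 34.67).
ΣA = 10764.00 mm², ΣAX̄ = 594732.00 mm³, ΣAȲ = 580212.00 mm³.
X̄ = 594732.00/10764.00 = 55.25 mm; Ȳ = 580212.00/10764.00 = 53.90 mm.

X̄ = 55.25 mm, Ȳ = 53.90 mm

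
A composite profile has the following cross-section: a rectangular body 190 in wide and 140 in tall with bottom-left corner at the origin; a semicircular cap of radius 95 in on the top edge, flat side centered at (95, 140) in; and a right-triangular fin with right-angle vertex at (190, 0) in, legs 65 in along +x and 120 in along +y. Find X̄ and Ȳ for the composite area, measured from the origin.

Part | A | x̄ᵢ | ȳᵢ | A·x̄ᵢ | A·ȳᵢ
rectangular body | 26600.00 | 95.00 | 70.00 | 2527000.00 | 1862000.00
semicircular top | 14176.44 | 95.00 | 180.32 | 1346761.50 | 2556284.49
triangular fin | 3900.00 | 211.67 | 40.00 | 825500.00 | 156000.00
Σ | 44676.44 |  |  | 4699261.50 | 4574284.49
X̄ = 4699261.50 / 44676.44 = 105.18 in
Ȳ = 4574284.49 / 44676.44 = 102.39 in

X̄ = 105.18 in, Ȳ = 102.39 in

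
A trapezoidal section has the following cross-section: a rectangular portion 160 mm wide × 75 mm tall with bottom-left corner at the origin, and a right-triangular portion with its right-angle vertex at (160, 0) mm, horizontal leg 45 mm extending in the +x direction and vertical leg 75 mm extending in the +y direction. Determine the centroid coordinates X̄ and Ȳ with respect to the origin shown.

X̄ = 91.71 mm, Ȳ = 35.96 mm

rectangular portion: A = 160 × 75 = 12000.00, centroid at (80.00, 37.50).
triangular portion: A = ½·45·75 = 1687.50, centroid at (175.00, 25.00).
ΣA = 13687.50 mm², ΣAX̄ = 1255312.50 mm³, ΣAȲ = 492187.50 mm³.
X̄ = 1255312.50/13687.50 = 91.71 mm; Ȳ = 492187.50/13687.50 = 35.96 mm.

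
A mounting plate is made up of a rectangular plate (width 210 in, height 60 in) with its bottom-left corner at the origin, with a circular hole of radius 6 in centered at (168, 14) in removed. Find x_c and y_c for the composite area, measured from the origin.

plate: A = 210 × 60 = 12600.00, centroid at (105.00, 30.00).
hole: A = −π·6² = -113.10, centroid at (168.00, 14.00).
ΣA = 12486.90 in²
ΣAx_c = (12600.00)(105.00) + (-113.10)(168.00) = 1303999.65 in³
ΣAy_c = (12600.00)(30.00) + (-113.10)(14.00) = 376416.64 in³
x_c = 1303999.65 / 12486.90 = 104.43 in
y_c = 376416.64 / 12486.90 = 30.14 in

x_c = 104.43 in, y_c = 30.14 in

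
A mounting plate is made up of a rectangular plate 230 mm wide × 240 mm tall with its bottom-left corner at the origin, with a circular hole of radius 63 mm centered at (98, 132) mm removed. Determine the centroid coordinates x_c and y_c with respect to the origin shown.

x_c = 119.96 mm, y_c = 116.50 mm

plate: A = 230 × 240 = 55200.00, centroid at (115.00, 120.00).
hole: A = −π·63² = -12468.98, centroid at (98.00, 132.00).
ΣA = 42731.02 mm²
ΣAx_c = (55200.00)(115.00) + (-12468.98)(98.00) = 5126039.84 mm³
ΣAy_c = (55200.00)(120.00) + (-12468.98)(132.00) = 4978094.48 mm³
x_c = 5126039.84 / 42731.02 = 119.96 mm
y_c = 4978094.48 / 42731.02 = 116.50 mm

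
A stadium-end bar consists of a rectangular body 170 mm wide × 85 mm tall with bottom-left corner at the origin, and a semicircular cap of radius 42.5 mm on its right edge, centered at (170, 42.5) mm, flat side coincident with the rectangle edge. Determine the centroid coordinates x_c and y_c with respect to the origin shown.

x_c = 101.91 mm, y_c = 42.50 mm

rectangular body: A = 170 × 85 = 14450.00, centroid at (85.00, 42.50).
semicircular end: A = ½π·42.5² = 2837.25, centroid at (188.04, 42.50).
ΣA = 17287.25 mm²
ΣAx_c = (14450.00)(85.00) + (2837.25)(188.04) = 1761759.73 mm³
ΣAy_c = (14450.00)(42.50) + (2837.25)(42.50) = 734708.16 mm³
x_c = 1761759.73 / 17287.25 = 101.91 mm
y_c = 734708.16 / 17287.25 = 42.50 mm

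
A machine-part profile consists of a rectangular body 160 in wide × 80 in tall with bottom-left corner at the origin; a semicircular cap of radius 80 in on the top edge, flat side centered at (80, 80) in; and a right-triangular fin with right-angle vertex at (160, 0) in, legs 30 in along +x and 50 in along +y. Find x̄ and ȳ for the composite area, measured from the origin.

Part | A | x̄ᵢ | ȳᵢ | A·x̄ᵢ | A·ȳᵢ
rectangular body | 12800.00 | 80.00 | 40.00 | 1024000.00 | 512000.00
semicircular top | 10053.10 | 80.00 | 113.95 | 804247.72 | 1145581.05
triangular fin | 750.00 | 170.00 | 16.67 | 127500.00 | 12500.00
Σ | 23603.10 |  |  | 1955747.72 | 1670081.05
x̄ = 1955747.72 / 23603.10 = 82.86 in
ȳ = 1670081.05 / 23603.10 = 70.76 in

x̄ = 82.86 in, ȳ = 70.76 in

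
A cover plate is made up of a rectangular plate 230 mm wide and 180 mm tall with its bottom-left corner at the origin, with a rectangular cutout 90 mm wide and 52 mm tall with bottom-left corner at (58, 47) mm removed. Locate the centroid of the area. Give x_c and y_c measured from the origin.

x_c = 116.53 mm, y_c = 92.17 mm

plate: A = 230 × 180 = 41400.00, centroid at (115.00, 90.00).
hole: A = −(90 × 52) = -4680.00, centroid at (103.00, 73.00).
ΣA = 36720.00 mm²
ΣAx_c = (41400.00)(115.00) + (-4680.00)(103.00) = 4278960.00 mm³
ΣAy_c = (41400.00)(90.00) + (-4680.00)(73.00) = 3384360.00 mm³
x_c = 4278960.00 / 36720.00 = 116.53 mm
y_c = 3384360.00 / 36720.00 = 92.17 mm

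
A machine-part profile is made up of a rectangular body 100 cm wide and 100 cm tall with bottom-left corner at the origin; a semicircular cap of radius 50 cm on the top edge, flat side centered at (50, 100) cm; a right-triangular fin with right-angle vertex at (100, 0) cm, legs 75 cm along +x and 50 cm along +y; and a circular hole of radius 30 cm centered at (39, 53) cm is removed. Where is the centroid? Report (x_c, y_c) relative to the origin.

rectangular body: A = 100 × 100 = 10000.00, centroid at (50.00, 50.00).
semicircular top: A = ½π·50² = 3926.99, centroid at (50.00, 121.22).
triangular fin: A = ½·75·50 = 1875.00, centroid at (125.00, 16.67).
hole: A = −π·30² = -2827.43, centroid at (39.00, 53.00).
ΣA = 12974.56 cm², ΣAx_c = 820454.64 cm³, ΣAy_c = 857428.45 cm³.
x_c = 820454.64/12974.56 = 63.24 cm; y_c = 857428.45/12974.56 = 66.09 cm.

x_c = 63.24 cm, y_c = 66.09 cm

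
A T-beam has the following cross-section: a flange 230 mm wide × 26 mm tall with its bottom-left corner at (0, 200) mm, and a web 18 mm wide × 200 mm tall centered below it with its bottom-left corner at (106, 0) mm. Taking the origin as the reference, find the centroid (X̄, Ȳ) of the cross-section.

X̄ = 115.00 mm, Ȳ = 170.54 mm

web: A = 18 × 200 = 3600.00, centroid at (115.00, 100.00).
flange: A = 230 × 26 = 5980.00, centroid at (115.00, 213.00).
ΣA = 9580.00 mm², ΣAX̄ = 1101700.00 mm³, ΣAȲ = 1633740.00 mm³.
X̄ = 1101700.00/9580.00 = 115.00 mm; Ȳ = 1633740.00/9580.00 = 170.54 mm.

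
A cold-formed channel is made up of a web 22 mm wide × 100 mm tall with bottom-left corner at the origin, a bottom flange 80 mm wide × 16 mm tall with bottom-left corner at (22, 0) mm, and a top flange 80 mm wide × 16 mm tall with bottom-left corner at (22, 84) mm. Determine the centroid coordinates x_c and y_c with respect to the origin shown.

web: A = 22 × 100 = 2200.00, centroid at (11.00, 50.00).
bottom flange: A = 80 × 16 = 1280.00, centroid at (62.00, 8.00).
top flange: A = 80 × 16 = 1280.00, centroid at (62.00, 92.00).
ΣA = 4760.00 mm²
ΣAx_c = (2200.00)(11.00) + (1280.00)(62.00) + (1280.00)(62.00) = 182920.00 mm³
ΣAy_c = (2200.00)(50.00) + (1280.00)(8.00) + (1280.00)(92.00) = 238000.00 mm³
x_c = 182920.00 / 4760.00 = 38.43 mm
y_c = 238000.00 / 4760.00 = 50.00 mm

x_c = 38.43 mm, y_c = 50.00 mm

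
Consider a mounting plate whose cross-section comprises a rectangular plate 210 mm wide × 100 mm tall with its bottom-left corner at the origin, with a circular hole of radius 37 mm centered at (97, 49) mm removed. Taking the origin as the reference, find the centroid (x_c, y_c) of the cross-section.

Part | A | x̄ᵢ | ȳᵢ | A·x̄ᵢ | A·ȳᵢ
plate | 21000.00 | 105.00 | 50.00 | 2205000.00 | 1050000.00
hole | -4300.84 | 97.00 | 49.00 | -417181.51 | -210741.18
Σ | 16699.16 |  |  | 1787818.49 | 839258.82
x_c = 1787818.49 / 16699.16 = 107.06 mm
y_c = 839258.82 / 16699.16 = 50.26 mm

x_c = 107.06 mm, y_c = 50.26 mm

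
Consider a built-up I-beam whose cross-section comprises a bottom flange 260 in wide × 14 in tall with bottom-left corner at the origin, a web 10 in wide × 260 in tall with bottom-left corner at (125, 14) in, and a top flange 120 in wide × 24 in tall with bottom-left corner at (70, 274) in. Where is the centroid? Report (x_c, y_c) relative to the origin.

x_c = 130.00 in, y_c = 134.16 in

bottom flange: A = 260 × 14 = 3640.00, centroid at (130.00, 7.00).
web: A = 10 × 260 = 2600.00, centroid at (130.00, 144.00).
top flange: A = 120 × 24 = 2880.00, centroid at (130.00, 286.00).
ΣA = 9120.00 in², ΣAx_c = 1185600.00 in³, ΣAy_c = 1223560.00 in³.
x_c = 1185600.00/9120.00 = 130.00 in; y_c = 1223560.00/9120.00 = 134.16 in.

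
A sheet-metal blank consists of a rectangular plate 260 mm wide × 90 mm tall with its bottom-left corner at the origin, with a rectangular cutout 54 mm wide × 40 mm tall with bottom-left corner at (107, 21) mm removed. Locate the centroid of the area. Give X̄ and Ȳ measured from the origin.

X̄ = 129.59 mm, Ȳ = 45.41 mm

plate: A = 260 × 90 = 23400.00, centroid at (130.00, 45.00).
hole: A = −(54 × 40) = -2160.00, centroid at (134.00, 41.00).
ΣA = 21240.00 mm², ΣAX̄ = 2752560.00 mm³, ΣAȲ = 964440.00 mm³.
X̄ = 2752560.00/21240.00 = 129.59 mm; Ȳ = 964440.00/21240.00 = 45.41 mm.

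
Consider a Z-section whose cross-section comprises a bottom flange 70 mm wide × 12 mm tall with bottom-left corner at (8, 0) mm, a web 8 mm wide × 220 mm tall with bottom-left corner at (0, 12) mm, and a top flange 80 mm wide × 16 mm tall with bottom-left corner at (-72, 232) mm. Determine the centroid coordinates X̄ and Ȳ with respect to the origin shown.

bottom flange: A = 70 × 12 = 840.00, centroid at (43.00, 6.00).
web: A = 8 × 220 = 1760.00, centroid at (4.00, 122.00).
top flange: A = 80 × 16 = 1280.00, centroid at (-32.00, 240.00).
ΣA = 3880.00 mm², ΣAX̄ = 2200.00 mm³, ΣAȲ = 526960.00 mm³.
X̄ = 2200.00/3880.00 = 0.57 mm; Ȳ = 526960.00/3880.00 = 135.81 mm.

X̄ = 0.57 mm, Ȳ = 135.81 mm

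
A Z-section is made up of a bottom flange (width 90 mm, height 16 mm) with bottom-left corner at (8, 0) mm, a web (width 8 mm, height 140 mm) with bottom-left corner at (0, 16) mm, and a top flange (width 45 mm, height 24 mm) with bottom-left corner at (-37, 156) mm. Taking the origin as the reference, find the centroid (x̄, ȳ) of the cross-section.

bottom flange: A = 90 × 16 = 1440.00, centroid at (53.00, 8.00).
web: A = 8 × 140 = 1120.00, centroid at (4.00, 86.00).
top flange: A = 45 × 24 = 1080.00, centroid at (-14.50, 168.00).
ΣA = 3640.00 mm²
ΣAx̄ = (1440.00)(53.00) + (1120.00)(4.00) + (1080.00)(-14.50) = 65140.00 mm³
ΣAȳ = (1440.00)(8.00) + (1120.00)(86.00) + (1080.00)(168.00) = 289280.00 mm³
x̄ = 65140.00 / 3640.00 = 17.90 mm
ȳ = 289280.00 / 3640.00 = 79.47 mm

x̄ = 17.90 mm, ȳ = 79.47 mm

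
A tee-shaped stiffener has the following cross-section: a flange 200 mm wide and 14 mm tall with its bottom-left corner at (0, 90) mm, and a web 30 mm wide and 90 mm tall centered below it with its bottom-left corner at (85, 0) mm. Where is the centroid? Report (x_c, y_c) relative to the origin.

web: A = 30 × 90 = 2700.00, centroid at (100.00, 45.00).
flange: A = 200 × 14 = 2800.00, centroid at (100.00, 97.00).
ΣA = 5500.00 mm²
ΣAx_c = (2700.00)(100.00) + (2800.00)(100.00) = 550000.00 mm³
ΣAy_c = (2700.00)(45.00) + (2800.00)(97.00) = 393100.00 mm³
x_c = 550000.00 / 5500.00 = 100.00 mm
y_c = 393100.00 / 5500.00 = 71.47 mm

x_c = 100.00 mm, y_c = 71.47 mm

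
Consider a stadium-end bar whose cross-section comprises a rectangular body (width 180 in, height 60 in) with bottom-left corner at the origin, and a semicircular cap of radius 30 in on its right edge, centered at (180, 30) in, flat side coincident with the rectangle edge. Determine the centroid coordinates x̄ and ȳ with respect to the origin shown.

Part | A | x̄ᵢ | ȳᵢ | A·x̄ᵢ | A·ȳᵢ
rectangular body | 10800.00 | 90.00 | 30.00 | 972000.00 | 324000.00
semicircular end | 1413.72 | 192.73 | 30.00 | 272469.00 | 42411.50
Σ | 12213.72 |  |  | 1244469.00 | 366411.50
x̄ = 1244469.00 / 12213.72 = 101.89 in
ȳ = 366411.50 / 12213.72 = 30.00 in

x̄ = 101.89 in, ȳ = 30.00 in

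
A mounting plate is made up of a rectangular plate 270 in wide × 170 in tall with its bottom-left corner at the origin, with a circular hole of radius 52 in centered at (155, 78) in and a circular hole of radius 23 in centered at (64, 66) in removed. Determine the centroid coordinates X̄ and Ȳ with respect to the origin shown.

plate: A = 270 × 170 = 45900.00, centroid at (135.00, 85.00).
hole 1: A = −π·52² = -8494.87, centroid at (155.00, 78.00).
hole 2: A = −π·23² = -1661.90, centroid at (64.00, 66.00).
ΣA = 35743.23 in²
ΣAX̄ = (45900.00)(135.00) + (-8494.87)(155.00) + (-1661.90)(64.00) = 4773433.93 in³
ΣAȲ = (45900.00)(85.00) + (-8494.87)(78.00) + (-1661.90)(66.00) = 3129214.84 in³
X̄ = 4773433.93 / 35743.23 = 133.55 in
Ȳ = 3129214.84 / 35743.23 = 87.55 in

X̄ = 133.55 in, Ȳ = 87.55 in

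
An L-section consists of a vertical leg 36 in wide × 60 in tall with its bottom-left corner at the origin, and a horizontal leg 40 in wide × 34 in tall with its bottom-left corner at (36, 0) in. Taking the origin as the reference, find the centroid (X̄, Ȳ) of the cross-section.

vertical leg: A = 36 × 60 = 2160.00, centroid at (18.00, 30.00).
horizontal leg: A = 40 × 34 = 1360.00, centroid at (56.00, 17.00).
ΣA = 3520.00 in²
ΣAX̄ = (2160.00)(18.00) + (1360.00)(56.00) = 115040.00 in³
ΣAȲ = (2160.00)(30.00) + (1360.00)(17.00) = 87920.00 in³
X̄ = 115040.00 / 3520.00 = 32.68 in
Ȳ = 87920.00 / 3520.00 = 24.98 in

X̄ = 32.68 in, Ȳ = 24.98 in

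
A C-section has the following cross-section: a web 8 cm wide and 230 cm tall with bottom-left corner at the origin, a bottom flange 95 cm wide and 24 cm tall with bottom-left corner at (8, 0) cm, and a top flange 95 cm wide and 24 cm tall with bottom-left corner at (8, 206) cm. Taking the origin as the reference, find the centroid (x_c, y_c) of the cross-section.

web: A = 8 × 230 = 1840.00, centroid at (4.00, 115.00).
bottom flange: A = 95 × 24 = 2280.00, centroid at (55.50, 12.00).
top flange: A = 95 × 24 = 2280.00, centroid at (55.50, 218.00).
ΣA = 6400.00 cm²
ΣAx_c = (1840.00)(4.00) + (2280.00)(55.50) + (2280.00)(55.50) = 260440.00 cm³
ΣAy_c = (1840.00)(115.00) + (2280.00)(12.00) + (2280.00)(218.00) = 736000.00 cm³
x_c = 260440.00 / 6400.00 = 40.69 cm
y_c = 736000.00 / 6400.00 = 115.00 cm

x_c = 40.69 cm, y_c = 115.00 cm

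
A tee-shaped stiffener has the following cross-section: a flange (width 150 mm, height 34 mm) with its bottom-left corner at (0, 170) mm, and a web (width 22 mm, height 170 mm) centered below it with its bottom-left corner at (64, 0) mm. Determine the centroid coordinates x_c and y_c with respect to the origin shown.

x_c = 75.00 mm, y_c = 143.85 mm

Part | A | x̄ᵢ | ȳᵢ | A·x̄ᵢ | A·ȳᵢ
web | 3740.00 | 75.00 | 85.00 | 280500.00 | 317900.00
flange | 5100.00 | 75.00 | 187.00 | 382500.00 | 953700.00
Σ | 8840.00 |  |  | 663000.00 | 1271600.00
x_c = 663000.00 / 8840.00 = 75.00 mm
y_c = 1271600.00 / 8840.00 = 143.85 mm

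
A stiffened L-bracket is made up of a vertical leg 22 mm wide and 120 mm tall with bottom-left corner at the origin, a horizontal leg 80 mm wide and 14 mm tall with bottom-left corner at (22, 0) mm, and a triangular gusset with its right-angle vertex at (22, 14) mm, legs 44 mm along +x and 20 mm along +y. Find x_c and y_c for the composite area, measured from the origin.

x_c = 27.29 mm, y_c = 41.75 mm

vertical leg: A = 22 × 120 = 2640.00, centroid at (11.00, 60.00).
horizontal leg: A = 80 × 14 = 1120.00, centroid at (62.00, 7.00).
gusset: A = ½·44·20 = 440.00, centroid at (36.67, 20.67).
ΣA = 4200.00 mm², ΣAx_c = 114613.33 mm³, ΣAy_c = 175333.33 mm³.
x_c = 114613.33/4200.00 = 27.29 mm; y_c = 175333.33/4200.00 = 41.75 mm.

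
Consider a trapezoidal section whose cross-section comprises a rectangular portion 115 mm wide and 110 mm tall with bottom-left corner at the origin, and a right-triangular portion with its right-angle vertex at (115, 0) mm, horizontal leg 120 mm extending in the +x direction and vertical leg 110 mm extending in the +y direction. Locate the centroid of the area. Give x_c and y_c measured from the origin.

rectangular portion: A = 115 × 110 = 12650.00, centroid at (57.50, 55.00).
triangular portion: A = ½·120·110 = 6600.00, centroid at (155.00, 36.67).
ΣA = 19250.00 mm²
ΣAx_c = (12650.00)(57.50) + (6600.00)(155.00) = 1750375.00 mm³
ΣAy_c = (12650.00)(55.00) + (6600.00)(36.67) = 937750.00 mm³
x_c = 1750375.00 / 19250.00 = 90.93 mm
y_c = 937750.00 / 19250.00 = 48.71 mm

x_c = 90.93 mm, y_c = 48.71 mm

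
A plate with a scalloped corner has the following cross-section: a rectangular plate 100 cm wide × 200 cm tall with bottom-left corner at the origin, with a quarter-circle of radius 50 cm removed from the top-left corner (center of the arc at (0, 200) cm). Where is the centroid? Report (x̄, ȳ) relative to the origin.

Part | A | x̄ᵢ | ȳᵢ | A·x̄ᵢ | A·ȳᵢ
plate | 20000.00 | 50.00 | 100.00 | 1000000.00 | 2000000.00
removed quarter-circle | -1963.50 | 21.22 | 178.78 | -41666.67 | -351032.42
Σ | 18036.50 |  |  | 958333.33 | 1648967.58
x̄ = 958333.33 / 18036.50 = 53.13 cm
ȳ = 1648967.58 / 18036.50 = 91.42 cm

x̄ = 53.13 cm, ȳ = 91.42 cm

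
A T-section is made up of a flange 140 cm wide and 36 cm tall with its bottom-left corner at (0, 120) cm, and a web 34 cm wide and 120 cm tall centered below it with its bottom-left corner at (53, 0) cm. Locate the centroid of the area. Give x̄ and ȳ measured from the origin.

x̄ = 70.00 cm, ȳ = 103.11 cm

web: A = 34 × 120 = 4080.00, centroid at (70.00, 60.00).
flange: A = 140 × 36 = 5040.00, centroid at (70.00, 138.00).
ΣA = 9120.00 cm², ΣAx̄ = 638400.00 cm³, ΣAȳ = 940320.00 cm³.
x̄ = 638400.00/9120.00 = 70.00 cm; ȳ = 940320.00/9120.00 = 103.11 cm.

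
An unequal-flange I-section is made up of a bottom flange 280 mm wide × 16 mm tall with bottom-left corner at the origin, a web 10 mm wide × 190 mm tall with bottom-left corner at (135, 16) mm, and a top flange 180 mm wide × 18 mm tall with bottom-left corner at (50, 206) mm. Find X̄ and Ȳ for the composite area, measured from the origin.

Part | A | x̄ᵢ | ȳᵢ | A·x̄ᵢ | A·ȳᵢ
bottom flange | 4480.00 | 140.00 | 8.00 | 627200.00 | 35840.00
web | 1900.00 | 140.00 | 111.00 | 266000.00 | 210900.00
top flange | 3240.00 | 140.00 | 215.00 | 453600.00 | 696600.00
Σ | 9620.00 |  |  | 1346800.00 | 943340.00
X̄ = 1346800.00 / 9620.00 = 140.00 mm
Ȳ = 943340.00 / 9620.00 = 98.06 mm

X̄ = 140.00 mm, Ȳ = 98.06 mm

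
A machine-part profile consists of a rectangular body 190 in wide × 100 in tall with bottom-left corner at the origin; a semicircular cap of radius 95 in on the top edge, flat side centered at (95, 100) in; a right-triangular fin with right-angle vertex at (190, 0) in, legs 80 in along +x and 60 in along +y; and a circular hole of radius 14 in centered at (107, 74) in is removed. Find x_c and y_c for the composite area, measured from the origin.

x_c = 103.14 in, y_c = 84.14 in

rectangular body: A = 190 × 100 = 19000.00, centroid at (95.00, 50.00).
semicircular top: A = ½π·95² = 14176.44, centroid at (95.00, 140.32).
triangular fin: A = ½·80·60 = 2400.00, centroid at (216.67, 20.00).
hole: A = −π·14² = -615.75, centroid at (107.00, 74.00).
ΣA = 34960.68 in²
ΣAx_c = (19000.00)(95.00) + (14176.44)(95.00) + (2400.00)(216.67) + (-615.75)(107.00) = 3605876.02 in³
ΣAy_c = (19000.00)(50.00) + (14176.44)(140.32) + (2400.00)(20.00) + (-615.75)(74.00) = 2941661.36 in³
x_c = 3605876.02 / 34960.68 = 103.14 in
y_c = 2941661.36 / 34960.68 = 84.14 in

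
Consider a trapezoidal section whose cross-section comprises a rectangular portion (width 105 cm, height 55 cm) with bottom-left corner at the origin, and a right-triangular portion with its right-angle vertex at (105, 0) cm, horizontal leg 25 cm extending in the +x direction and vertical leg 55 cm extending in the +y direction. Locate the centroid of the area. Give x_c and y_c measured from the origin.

rectangular portion: A = 105 × 55 = 5775.00, centroid at (52.50, 27.50).
triangular portion: A = ½·25·55 = 687.50, centroid at (113.33, 18.33).
ΣA = 6462.50 cm², ΣAx_c = 381104.17 cm³, ΣAy_c = 171416.67 cm³.
x_c = 381104.17/6462.50 = 58.97 cm; y_c = 171416.67/6462.50 = 26.52 cm.

x_c = 58.97 cm, y_c = 26.52 cm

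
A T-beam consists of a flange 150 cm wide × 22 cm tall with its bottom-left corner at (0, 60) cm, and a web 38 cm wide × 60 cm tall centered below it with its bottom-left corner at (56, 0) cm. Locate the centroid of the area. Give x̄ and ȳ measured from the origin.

Part | A | x̄ᵢ | ȳᵢ | A·x̄ᵢ | A·ȳᵢ
web | 2280.00 | 75.00 | 30.00 | 171000.00 | 68400.00
flange | 3300.00 | 75.00 | 71.00 | 247500.00 | 234300.00
Σ | 5580.00 |  |  | 418500.00 | 302700.00
x̄ = 418500.00 / 5580.00 = 75.00 cm
ȳ = 302700.00 / 5580.00 = 54.25 cm

x̄ = 75.00 cm, ȳ = 54.25 cm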